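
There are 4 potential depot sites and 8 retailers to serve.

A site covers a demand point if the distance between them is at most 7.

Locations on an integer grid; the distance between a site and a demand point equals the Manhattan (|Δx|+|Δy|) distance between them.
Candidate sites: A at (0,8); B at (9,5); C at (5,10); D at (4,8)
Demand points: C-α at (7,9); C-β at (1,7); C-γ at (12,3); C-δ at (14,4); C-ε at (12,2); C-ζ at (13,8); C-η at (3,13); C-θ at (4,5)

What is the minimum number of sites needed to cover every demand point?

Coverage sets (demand points within 7 of each site):
  A: {C-β, C-θ}
  B: {C-α, C-γ, C-δ, C-ε, C-ζ, C-θ}
  C: {C-α, C-β, C-η, C-θ}
  D: {C-α, C-β, C-η, C-θ}
No single site covers all 8 demand points.
But {B, C} covers everything, so the minimum is 2.

2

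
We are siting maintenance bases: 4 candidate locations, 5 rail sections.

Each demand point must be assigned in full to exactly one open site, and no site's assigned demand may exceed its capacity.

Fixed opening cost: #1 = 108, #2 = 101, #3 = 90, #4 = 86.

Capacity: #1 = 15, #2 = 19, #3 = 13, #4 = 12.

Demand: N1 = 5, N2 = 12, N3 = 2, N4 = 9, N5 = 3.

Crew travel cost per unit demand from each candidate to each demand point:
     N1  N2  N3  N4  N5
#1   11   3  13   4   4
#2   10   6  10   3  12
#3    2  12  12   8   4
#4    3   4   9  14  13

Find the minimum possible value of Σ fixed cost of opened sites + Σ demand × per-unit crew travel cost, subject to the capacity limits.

354

Open {#1, #2}; cheapest assignment that respects the capacities:
  #1 (cap 15, load 15): N2, N5 — cost 12×3 + 3×4 = 48
  #2 (cap 19, load 16): N1, N3, N4 — cost 5×10 + 2×10 + 9×3 = 97
  Shipping 145, fixed 209 → total 354.
  Any other capacity-feasible assignment to {#1, #2} ships for at least 145.
Compare {#2, #4}: its best feasible assignment gives total 368.
Compare {#2, #3, #4}: its best feasible assignment gives total 394.
Every other set of open sites that can feasibly serve all demand totals ≥ 368 even under its best assignment. Minimum: 354.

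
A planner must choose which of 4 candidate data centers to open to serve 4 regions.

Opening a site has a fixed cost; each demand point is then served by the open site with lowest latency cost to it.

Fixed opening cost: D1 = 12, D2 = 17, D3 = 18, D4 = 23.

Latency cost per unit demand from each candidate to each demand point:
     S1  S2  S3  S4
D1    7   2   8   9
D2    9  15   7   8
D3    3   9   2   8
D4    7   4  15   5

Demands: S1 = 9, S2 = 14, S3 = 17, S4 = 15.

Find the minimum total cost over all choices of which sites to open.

Open {D1, D3, D4}: assign each demand point to its cheapest open site.
  S1→D3 9×3=27, S2→D1 14×2=28, S3→D3 17×2=34, S4→D4 15×5=75
  latency cost 164, fixed 53 → total 217.
Compare {D3, D4}: latency cost 192 + fixed 41 = 233.
Compare {D1, D2, D3, D4}: latency cost 164 + fixed 70 = 234.
Compare {D1, D3}: latency cost 209 + fixed 30 = 239.
All other subsets cost ≥ 233. Minimum total cost: 217.

217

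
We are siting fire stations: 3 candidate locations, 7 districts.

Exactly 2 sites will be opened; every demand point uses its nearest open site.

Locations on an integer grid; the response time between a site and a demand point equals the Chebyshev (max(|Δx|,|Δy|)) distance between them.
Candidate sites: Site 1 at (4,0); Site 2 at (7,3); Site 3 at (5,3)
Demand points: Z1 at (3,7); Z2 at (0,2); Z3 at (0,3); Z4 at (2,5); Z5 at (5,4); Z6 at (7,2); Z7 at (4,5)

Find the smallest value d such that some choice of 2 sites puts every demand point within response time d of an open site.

Open {Site 1, Site 3}.
  Farthest demand point is Z1 at response time 4 (to Site 3); all others are ≤ 4.
With {Site 1, Site 2} the worst case is 5.
With {Site 2, Site 3} the worst case is 5.
No size-2 selection achieves below 4.

4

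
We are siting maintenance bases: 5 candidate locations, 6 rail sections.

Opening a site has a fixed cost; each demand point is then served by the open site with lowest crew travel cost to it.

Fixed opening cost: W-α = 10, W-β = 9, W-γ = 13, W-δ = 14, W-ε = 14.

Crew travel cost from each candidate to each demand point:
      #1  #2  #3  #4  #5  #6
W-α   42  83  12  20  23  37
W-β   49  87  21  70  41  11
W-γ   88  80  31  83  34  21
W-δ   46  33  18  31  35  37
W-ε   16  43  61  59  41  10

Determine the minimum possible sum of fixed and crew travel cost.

Open {W-α, W-ε}: assign each demand point to its cheapest open site.
  #1→W-ε 16, #2→W-ε 43, #3→W-α 12, #4→W-α 20, #5→W-α 23, #6→W-ε 10
  crew travel cost 124, fixed 24 → total 148.
Compare {W-α, W-δ, W-ε}: crew travel cost 114 + fixed 38 = 152.
Compare {W-α, W-β, W-ε}: crew travel cost 124 + fixed 33 = 157.
Compare {W-α, W-γ, W-ε}: crew travel cost 124 + fixed 37 = 161.
All other subsets cost ≥ 152. Minimum total cost: 148.

148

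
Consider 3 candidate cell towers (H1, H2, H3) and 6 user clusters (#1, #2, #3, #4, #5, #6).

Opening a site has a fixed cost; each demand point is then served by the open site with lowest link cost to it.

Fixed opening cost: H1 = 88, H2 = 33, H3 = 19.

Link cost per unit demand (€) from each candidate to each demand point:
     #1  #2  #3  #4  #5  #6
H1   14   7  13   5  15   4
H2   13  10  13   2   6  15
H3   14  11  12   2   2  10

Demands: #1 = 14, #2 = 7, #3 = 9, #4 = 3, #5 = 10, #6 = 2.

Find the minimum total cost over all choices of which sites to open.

446

Open {H3}: assign each demand point to its cheapest open site.
  #1→H3 14×14=196, #2→H3 7×11=77, #3→H3 9×12=108, #4→H3 3×2=6, #5→H3 10×2=20, #6→H3 2×10=20
  link cost 427, fixed 19 → total 446.
Compare {H2, H3}: link cost 406 + fixed 52 = 458.
Compare {H1, H3}: link cost 387 + fixed 107 = 494.
Compare {H2}: link cost 465 + fixed 33 = 498.
All other subsets cost ≥ 458. Minimum total cost: 446.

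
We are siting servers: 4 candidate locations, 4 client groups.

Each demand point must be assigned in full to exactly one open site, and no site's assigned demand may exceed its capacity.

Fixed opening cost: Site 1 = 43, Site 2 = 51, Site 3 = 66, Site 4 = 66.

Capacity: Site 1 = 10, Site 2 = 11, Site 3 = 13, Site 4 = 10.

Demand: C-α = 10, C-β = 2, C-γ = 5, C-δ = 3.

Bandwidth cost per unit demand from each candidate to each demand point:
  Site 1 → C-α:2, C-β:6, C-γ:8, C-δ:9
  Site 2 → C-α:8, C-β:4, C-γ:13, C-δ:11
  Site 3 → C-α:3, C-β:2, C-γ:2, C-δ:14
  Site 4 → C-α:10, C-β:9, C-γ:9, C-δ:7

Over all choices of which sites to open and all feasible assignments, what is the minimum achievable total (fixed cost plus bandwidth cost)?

185

Open {Site 1, Site 3}; cheapest assignment that respects the capacities:
  Site 1 (cap 10, load 10): C-α — cost 10×2 = 20
  Site 3 (cap 13, load 10): C-β, C-γ, C-δ — cost 2×2 + 5×2 + 3×14 = 56
  Shipping 76, fixed 109 → total 185.
  Any other capacity-feasible assignment to {Site 1, Site 3} ships for at least 76.
Compare {Site 1, Site 4}: its best feasible assignment gives total 213.
Compare {Site 1, Site 2}: its best feasible assignment gives total 220.
Every other set of open sites that can feasibly serve all demand totals ≥ 213 even under its best assignment. Minimum: 185.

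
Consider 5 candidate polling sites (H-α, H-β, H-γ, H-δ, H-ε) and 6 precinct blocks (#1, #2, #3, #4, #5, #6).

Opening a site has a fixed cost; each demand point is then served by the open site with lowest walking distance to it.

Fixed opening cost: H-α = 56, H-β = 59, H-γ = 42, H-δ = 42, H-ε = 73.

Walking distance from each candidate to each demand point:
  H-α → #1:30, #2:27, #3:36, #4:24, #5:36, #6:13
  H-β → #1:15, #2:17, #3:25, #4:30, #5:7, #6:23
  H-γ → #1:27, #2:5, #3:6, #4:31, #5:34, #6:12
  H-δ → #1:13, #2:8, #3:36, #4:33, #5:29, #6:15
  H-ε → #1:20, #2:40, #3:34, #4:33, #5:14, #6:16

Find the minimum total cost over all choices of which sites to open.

Open {H-γ}: assign each demand point to its cheapest open site.
  #1→H-γ 27, #2→H-γ 5, #3→H-γ 6, #4→H-γ 31, #5→H-γ 34, #6→H-γ 12
  walking distance 115, fixed 42 → total 157.
Compare {H-β}: walking distance 117 + fixed 59 = 176.
Compare {H-δ}: walking distance 134 + fixed 42 = 176.
Compare {H-β, H-γ}: walking distance 75 + fixed 101 = 176.
All other subsets cost ≥ 176. Minimum total cost: 157.

157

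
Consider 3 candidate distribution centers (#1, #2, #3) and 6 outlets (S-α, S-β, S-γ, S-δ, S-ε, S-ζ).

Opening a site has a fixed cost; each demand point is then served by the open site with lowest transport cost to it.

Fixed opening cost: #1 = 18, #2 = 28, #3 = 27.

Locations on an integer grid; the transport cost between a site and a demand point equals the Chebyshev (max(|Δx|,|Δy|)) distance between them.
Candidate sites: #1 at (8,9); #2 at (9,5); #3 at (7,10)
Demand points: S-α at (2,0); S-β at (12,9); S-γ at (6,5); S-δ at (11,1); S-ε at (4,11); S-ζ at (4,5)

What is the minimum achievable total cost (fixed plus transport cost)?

51

Open {#1}: assign each demand point to its cheapest open site.
  S-α→#1 9, S-β→#1 4, S-γ→#1 4, S-δ→#1 8, S-ε→#1 4, S-ζ→#1 4
  transport cost 33, fixed 18 → total 51.
Compare {#2}: transport cost 29 + fixed 28 = 57.
Compare {#3}: transport cost 37 + fixed 27 = 64.
Compare {#1, #2}: transport cost 26 + fixed 46 = 72.
All other subsets cost ≥ 57. Minimum total cost: 51.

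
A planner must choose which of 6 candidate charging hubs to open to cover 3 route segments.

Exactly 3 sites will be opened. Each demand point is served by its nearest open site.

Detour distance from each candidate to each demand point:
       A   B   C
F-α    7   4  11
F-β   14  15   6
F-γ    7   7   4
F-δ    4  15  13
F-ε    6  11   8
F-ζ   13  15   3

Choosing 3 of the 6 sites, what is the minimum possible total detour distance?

11

Open {F-α, F-δ, F-ζ}.
  A→F-δ 4, B→F-α 4, C→F-ζ 3  ⇒ total 11.
Compare {F-α, F-γ, F-δ}: total 12.
Compare {F-α, F-ε, F-ζ}: total 13.
No size-3 selection does better; minimum is 11.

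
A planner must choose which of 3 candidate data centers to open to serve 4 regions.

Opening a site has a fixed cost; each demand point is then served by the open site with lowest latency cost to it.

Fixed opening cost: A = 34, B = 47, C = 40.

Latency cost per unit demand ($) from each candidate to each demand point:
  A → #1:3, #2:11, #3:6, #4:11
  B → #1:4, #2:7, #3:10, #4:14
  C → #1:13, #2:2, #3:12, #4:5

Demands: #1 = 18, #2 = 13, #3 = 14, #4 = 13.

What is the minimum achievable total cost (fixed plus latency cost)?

303

Open {A, C}: assign each demand point to its cheapest open site.
  #1→A 18×3=54, #2→C 13×2=26, #3→A 14×6=84, #4→C 13×5=65
  latency cost 229, fixed 74 → total 303.
Compare {A, B, C}: latency cost 229 + fixed 121 = 350.
Compare {B, C}: latency cost 303 + fixed 87 = 390.
Compare {A, B}: latency cost 372 + fixed 81 = 453.
All other subsets cost ≥ 350. Minimum total cost: 303.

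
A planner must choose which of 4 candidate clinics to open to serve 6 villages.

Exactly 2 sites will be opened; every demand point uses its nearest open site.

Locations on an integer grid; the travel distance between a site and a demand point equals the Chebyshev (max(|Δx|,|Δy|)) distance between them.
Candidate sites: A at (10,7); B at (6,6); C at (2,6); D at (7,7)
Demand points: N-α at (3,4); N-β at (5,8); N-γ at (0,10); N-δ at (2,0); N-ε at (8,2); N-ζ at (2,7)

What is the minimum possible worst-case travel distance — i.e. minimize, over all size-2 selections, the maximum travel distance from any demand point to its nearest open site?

6

Open {A, B}.
  Farthest demand point is N-γ at travel distance 6 (to B); all others are ≤ 6.
With {A, C} the worst case is 6.
With {B, C} the worst case is 6.
No size-2 selection achieves below 6.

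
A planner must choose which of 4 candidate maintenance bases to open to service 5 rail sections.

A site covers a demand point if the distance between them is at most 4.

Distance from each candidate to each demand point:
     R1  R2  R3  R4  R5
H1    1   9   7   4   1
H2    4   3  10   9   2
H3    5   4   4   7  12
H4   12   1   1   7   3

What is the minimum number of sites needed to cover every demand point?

2

Coverage sets (demand points within 4 of each site):
  H1: {R1, R4, R5}
  H2: {R1, R2, R5}
  H3: {R2, R3}
  H4: {R2, R3, R5}
No single site covers all 5 demand points.
But {H1, H3} covers everything, so the minimum is 2.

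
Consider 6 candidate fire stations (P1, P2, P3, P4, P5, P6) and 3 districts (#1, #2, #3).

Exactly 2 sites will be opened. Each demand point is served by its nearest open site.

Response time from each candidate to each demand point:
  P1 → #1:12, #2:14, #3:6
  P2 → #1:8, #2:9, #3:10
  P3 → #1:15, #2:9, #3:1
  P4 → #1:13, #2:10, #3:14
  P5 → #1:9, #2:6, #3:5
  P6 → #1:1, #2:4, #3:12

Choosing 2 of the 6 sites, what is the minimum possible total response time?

6

Open {P3, P6}.
  #1→P6 1, #2→P6 4, #3→P3 1  ⇒ total 6.
Compare {P5, P6}: total 10.
Compare {P1, P6}: total 11.
No size-2 selection does better; minimum is 6.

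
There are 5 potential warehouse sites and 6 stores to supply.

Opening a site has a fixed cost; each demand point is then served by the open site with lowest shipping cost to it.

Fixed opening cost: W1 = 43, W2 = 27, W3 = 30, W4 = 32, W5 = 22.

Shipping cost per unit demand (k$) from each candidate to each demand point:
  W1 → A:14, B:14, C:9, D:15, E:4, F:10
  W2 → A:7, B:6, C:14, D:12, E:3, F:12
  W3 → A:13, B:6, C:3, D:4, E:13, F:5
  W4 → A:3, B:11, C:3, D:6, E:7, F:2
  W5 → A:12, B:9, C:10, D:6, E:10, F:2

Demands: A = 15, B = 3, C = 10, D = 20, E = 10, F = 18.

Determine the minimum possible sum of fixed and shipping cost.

Open {W2, W3, W4}: assign each demand point to its cheapest open site.
  A→W4 15×3=45, B→W2 3×6=18, C→W3 10×3=30, D→W3 20×4=80, E→W2 10×3=30, F→W4 18×2=36
  shipping cost 239, fixed 89 → total 328.
Compare {W2, W4}: shipping cost 279 + fixed 59 = 338.
Compare {W3, W4}: shipping cost 279 + fixed 62 = 341.
Compare {W2, W3, W4, W5}: shipping cost 239 + fixed 111 = 350.
All other subsets cost ≥ 338. Minimum total cost: 328.

328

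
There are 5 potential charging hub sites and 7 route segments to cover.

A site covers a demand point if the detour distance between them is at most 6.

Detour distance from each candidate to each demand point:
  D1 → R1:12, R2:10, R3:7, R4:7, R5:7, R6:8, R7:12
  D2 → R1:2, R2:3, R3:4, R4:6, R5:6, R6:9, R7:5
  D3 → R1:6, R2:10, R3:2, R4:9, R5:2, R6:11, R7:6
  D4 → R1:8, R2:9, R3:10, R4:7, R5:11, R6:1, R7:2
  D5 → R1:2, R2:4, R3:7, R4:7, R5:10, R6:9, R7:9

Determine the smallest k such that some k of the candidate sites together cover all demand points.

Coverage sets (demand points within 6 of each site):
  D1: {}
  D2: {R1, R2, R3, R4, R5, R7}
  D3: {R1, R3, R5, R7}
  D4: {R6, R7}
  D5: {R1, R2}
No single site covers all 7 demand points.
But {D2, D4} covers everything, so the minimum is 2.

2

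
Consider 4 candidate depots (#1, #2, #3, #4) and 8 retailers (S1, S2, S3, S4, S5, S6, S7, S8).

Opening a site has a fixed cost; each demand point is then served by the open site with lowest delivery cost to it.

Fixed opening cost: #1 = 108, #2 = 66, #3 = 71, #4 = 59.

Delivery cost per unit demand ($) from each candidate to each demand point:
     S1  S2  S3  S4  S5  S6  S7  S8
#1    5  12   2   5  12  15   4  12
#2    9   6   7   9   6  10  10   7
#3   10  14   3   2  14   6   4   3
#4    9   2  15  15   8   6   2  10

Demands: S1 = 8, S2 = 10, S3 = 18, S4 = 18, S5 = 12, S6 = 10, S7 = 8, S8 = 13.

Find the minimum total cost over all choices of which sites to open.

Open {#3, #4}: assign each demand point to its cheapest open site.
  S1→#4 8×9=72, S2→#4 10×2=20, S3→#3 18×3=54, S4→#3 18×2=36, S5→#4 12×8=96, S6→#3 10×6=60, S7→#4 8×2=16, S8→#3 13×3=39
  delivery cost 393, fixed 130 → total 523.
Compare {#2, #3}: delivery cost 425 + fixed 137 = 562.
Compare {#2, #3, #4}: delivery cost 369 + fixed 196 = 565.
Compare {#1, #3, #4}: delivery cost 343 + fixed 238 = 581.
All other subsets cost ≥ 562. Minimum total cost: 523.

523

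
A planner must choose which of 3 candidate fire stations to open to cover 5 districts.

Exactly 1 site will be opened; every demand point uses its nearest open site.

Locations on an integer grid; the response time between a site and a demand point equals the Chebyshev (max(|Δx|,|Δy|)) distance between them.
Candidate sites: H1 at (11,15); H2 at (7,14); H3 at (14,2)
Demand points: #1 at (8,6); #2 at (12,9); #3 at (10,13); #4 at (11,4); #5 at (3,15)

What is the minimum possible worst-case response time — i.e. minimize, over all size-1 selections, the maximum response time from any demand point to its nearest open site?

10

Open {H2}.
  Farthest demand point is #4 at response time 10 (to H2); all others are ≤ 10.
With {H1} the worst case is 11.
With {H3} the worst case is 13.
No size-1 selection achieves below 10.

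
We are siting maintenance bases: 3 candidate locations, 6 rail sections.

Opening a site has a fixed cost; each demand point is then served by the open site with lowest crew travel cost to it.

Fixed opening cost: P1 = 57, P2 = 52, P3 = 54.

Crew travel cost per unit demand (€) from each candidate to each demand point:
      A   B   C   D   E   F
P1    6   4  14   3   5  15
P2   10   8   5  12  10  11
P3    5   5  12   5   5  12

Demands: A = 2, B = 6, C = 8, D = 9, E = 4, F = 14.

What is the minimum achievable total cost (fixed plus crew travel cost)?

386

Open {P1, P2}: assign each demand point to its cheapest open site.
  A→P1 2×6=12, B→P1 6×4=24, C→P2 8×5=40, D→P1 9×3=27, E→P1 4×5=20, F→P2 14×11=154
  crew travel cost 277, fixed 109 → total 386.
Compare {P2, P3}: crew travel cost 299 + fixed 106 = 405.
Compare {P3}: crew travel cost 369 + fixed 54 = 423.
Compare {P1, P2, P3}: crew travel cost 275 + fixed 163 = 438.
All other subsets cost ≥ 405. Minimum total cost: 386.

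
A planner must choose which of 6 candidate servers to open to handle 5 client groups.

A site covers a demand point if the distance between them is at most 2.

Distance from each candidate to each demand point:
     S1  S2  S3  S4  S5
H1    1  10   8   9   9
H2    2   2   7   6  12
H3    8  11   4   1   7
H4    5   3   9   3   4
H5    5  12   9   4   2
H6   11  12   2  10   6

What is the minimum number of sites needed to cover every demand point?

4

Coverage sets (demand points within 2 of each site):
  H1: {S1}
  H2: {S1, S2}
  H3: {S4}
  H4: {}
  H5: {S5}
  H6: {S3}
No 3 sites suffice: every size-3 union leaves at least one demand point uncovered.
But {H2, H3, H5, H6} covers everything, so the minimum is 4.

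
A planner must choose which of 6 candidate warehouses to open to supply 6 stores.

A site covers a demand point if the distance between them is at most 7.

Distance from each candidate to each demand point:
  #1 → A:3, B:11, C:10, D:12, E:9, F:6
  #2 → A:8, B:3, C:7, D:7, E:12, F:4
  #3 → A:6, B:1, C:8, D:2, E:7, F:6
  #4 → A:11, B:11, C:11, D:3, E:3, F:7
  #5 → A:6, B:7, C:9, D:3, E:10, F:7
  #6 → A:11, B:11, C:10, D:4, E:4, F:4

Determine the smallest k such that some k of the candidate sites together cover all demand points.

2

Coverage sets (demand points within 7 of each site):
  #1: {A, F}
  #2: {B, C, D, F}
  #3: {A, B, D, E, F}
  #4: {D, E, F}
  #5: {A, B, D, F}
  #6: {D, E, F}
No single site covers all 6 demand points.
But {#2, #3} covers everything, so the minimum is 2.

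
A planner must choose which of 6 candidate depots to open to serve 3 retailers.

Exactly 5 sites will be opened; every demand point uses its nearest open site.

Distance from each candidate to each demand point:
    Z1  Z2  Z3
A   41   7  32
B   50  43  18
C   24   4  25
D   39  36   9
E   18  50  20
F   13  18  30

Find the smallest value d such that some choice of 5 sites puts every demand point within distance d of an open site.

Open {A, B, C, D, F}.
  Farthest demand point is Z1 at distance 13 (to F); all others are ≤ 13.
With {A, B, D, E, F} the worst case is 13.
With {A, C, D, E, F} the worst case is 13.
No size-5 selection achieves below 13.

13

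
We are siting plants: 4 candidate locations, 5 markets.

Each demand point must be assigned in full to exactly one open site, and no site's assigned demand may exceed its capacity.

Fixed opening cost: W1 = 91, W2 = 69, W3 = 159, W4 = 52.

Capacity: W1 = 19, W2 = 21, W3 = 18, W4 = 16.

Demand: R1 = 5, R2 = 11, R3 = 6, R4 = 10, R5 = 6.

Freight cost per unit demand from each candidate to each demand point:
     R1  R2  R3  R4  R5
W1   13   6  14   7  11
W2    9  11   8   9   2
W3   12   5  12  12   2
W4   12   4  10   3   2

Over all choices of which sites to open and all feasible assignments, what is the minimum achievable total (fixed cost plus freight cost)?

413

Open {W1, W2, W4}; cheapest assignment that respects the capacities:
  W1 (cap 19, load 11): R2 — cost 11×6 = 66
  W2 (cap 21, load 17): R1, R3, R5 — cost 5×9 + 6×8 + 6×2 = 105
  W4 (cap 16, load 10): R4 — cost 10×3 = 30
  Shipping 201, fixed 212 → total 413.
  Any other capacity-feasible assignment to {W1, W2, W4} ships for at least 201.
Compare {W1, W2}: its best feasible assignment gives total 457.
Compare {W2, W3, W4}: its best feasible assignment gives total 470.
Every other set of open sites that can feasibly serve all demand totals ≥ 457 even under its best assignment. Minimum: 413.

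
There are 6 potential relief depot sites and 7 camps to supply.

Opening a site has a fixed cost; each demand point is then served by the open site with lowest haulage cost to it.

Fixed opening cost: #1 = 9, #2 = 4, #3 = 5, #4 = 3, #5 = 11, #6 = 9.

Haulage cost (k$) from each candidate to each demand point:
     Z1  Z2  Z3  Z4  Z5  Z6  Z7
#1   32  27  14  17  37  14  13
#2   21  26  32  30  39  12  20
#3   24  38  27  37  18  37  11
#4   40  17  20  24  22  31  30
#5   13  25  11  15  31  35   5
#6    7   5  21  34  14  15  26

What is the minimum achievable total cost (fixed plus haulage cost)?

92

Open {#5, #6}: assign each demand point to its cheapest open site.
  Z1→#6 7, Z2→#6 5, Z3→#5 11, Z4→#5 15, Z5→#6 14, Z6→#6 15, Z7→#5 5
  haulage cost 72, fixed 20 → total 92.
Compare {#2, #5, #6}: haulage cost 69 + fixed 24 = 93.
Compare {#4, #5, #6}: haulage cost 72 + fixed 23 = 95.
Compare {#2, #4, #5, #6}: haulage cost 69 + fixed 27 = 96.
All other subsets cost ≥ 93. Minimum total cost: 92.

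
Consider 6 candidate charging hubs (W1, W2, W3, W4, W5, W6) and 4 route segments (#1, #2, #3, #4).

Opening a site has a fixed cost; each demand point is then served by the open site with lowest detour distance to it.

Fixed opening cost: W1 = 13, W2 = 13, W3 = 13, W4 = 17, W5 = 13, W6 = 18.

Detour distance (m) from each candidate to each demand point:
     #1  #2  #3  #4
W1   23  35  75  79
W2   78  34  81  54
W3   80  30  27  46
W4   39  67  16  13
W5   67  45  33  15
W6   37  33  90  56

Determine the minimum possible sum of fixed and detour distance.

117

Open {W1, W4}: assign each demand point to its cheapest open site.
  #1→W1 23, #2→W1 35, #3→W4 16, #4→W4 13
  detour distance 87, fixed 30 → total 117.
Compare {W1, W3, W4}: detour distance 82 + fixed 43 = 125.
Compare {W3, W4}: detour distance 98 + fixed 30 = 128.
Compare {W1, W2, W4}: detour distance 86 + fixed 43 = 129.
All other subsets cost ≥ 125. Minimum total cost: 117.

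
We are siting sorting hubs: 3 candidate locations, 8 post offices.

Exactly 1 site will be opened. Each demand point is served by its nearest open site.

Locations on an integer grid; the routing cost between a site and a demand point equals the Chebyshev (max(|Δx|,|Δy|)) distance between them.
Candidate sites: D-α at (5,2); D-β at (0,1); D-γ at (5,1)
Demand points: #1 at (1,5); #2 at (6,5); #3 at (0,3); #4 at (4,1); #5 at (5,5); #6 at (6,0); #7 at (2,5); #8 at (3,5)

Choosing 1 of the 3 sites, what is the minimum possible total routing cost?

24

Open {D-α}.
  #1→D-α 4, #2→D-α 3, #3→D-α 5, #4→D-α 1, #5→D-α 3, #6→D-α 2, #7→D-α 3, #8→D-α 3  ⇒ total 24.
Compare {D-γ}: total 27.
Compare {D-β}: total 35.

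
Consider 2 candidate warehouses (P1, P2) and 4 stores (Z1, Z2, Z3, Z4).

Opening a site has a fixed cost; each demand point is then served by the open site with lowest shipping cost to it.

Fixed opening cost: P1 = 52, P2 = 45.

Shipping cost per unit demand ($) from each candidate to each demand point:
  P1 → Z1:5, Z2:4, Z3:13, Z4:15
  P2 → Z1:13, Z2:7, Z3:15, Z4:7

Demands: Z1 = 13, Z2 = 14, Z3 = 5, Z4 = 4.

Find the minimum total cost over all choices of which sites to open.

Open {P1}: assign each demand point to its cheapest open site.
  Z1→P1 13×5=65, Z2→P1 14×4=56, Z3→P1 5×13=65, Z4→P1 4×15=60
  shipping cost 246, fixed 52 → total 298.
Compare {P1, P2}: shipping cost 214 + fixed 97 = 311.
Compare {P2}: shipping cost 370 + fixed 45 = 415.

298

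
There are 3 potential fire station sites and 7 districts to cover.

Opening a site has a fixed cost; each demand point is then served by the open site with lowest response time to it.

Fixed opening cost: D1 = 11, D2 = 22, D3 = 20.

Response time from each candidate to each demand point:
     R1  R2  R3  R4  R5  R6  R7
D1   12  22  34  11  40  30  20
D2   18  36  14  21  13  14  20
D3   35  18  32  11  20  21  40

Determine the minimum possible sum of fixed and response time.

Open {D1, D2}: assign each demand point to its cheapest open site.
  R1→D1 12, R2→D1 22, R3→D2 14, R4→D1 11, R5→D2 13, R6→D2 14, R7→D1 20
  response time 106, fixed 33 → total 139.
Compare {D2, D3}: response time 108 + fixed 42 = 150.
Compare {D1, D2, D3}: response time 102 + fixed 53 = 155.
Compare {D2}: response time 136 + fixed 22 = 158.
All other subsets cost ≥ 150. Minimum total cost: 139.

139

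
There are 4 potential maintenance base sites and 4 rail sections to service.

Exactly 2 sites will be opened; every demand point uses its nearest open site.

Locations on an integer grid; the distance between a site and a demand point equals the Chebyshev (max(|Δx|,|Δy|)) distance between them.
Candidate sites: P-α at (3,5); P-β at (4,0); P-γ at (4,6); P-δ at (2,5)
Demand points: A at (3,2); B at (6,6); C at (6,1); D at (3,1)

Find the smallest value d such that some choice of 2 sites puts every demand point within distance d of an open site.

2

Open {P-β, P-γ}.
  Farthest demand point is A at distance 2 (to P-β); all others are ≤ 2.
With {P-α, P-β} the worst case is 3.
With {P-α, P-γ} the worst case is 4.
No size-2 selection achieves below 2.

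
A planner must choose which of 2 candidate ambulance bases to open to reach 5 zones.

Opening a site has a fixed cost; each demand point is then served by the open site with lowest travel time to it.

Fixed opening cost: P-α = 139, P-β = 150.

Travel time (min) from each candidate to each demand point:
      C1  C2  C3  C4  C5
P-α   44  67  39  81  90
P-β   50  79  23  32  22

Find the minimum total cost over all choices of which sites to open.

356

Open {P-β}: assign each demand point to its cheapest open site.
  C1→P-β 50, C2→P-β 79, C3→P-β 23, C4→P-β 32, C5→P-β 22
  travel time 206, fixed 150 → total 356.
Compare {P-α}: travel time 321 + fixed 139 = 460.
Compare {P-α, P-β}: travel time 188 + fixed 289 = 477.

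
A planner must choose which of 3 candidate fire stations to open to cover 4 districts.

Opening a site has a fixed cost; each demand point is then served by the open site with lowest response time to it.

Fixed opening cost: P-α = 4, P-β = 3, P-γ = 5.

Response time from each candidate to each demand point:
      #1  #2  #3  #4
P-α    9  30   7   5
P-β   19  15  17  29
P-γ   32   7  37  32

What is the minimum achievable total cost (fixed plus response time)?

37

Open {P-α, P-γ}: assign each demand point to its cheapest open site.
  #1→P-α 9, #2→P-γ 7, #3→P-α 7, #4→P-α 5
  response time 28, fixed 9 → total 37.
Compare {P-α, P-β, P-γ}: response time 28 + fixed 12 = 40.
Compare {P-α, P-β}: response time 36 + fixed 7 = 43.
Compare {P-α}: response time 51 + fixed 4 = 55.
All other subsets cost ≥ 40. Minimum total cost: 37.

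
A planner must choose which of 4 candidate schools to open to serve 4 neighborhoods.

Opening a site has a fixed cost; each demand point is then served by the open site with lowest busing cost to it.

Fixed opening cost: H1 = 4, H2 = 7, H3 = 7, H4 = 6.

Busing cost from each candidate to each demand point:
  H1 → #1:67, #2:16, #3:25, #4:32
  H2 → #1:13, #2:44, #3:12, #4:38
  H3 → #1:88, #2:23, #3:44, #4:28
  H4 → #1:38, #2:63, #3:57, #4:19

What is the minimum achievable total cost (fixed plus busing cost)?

Open {H1, H2, H4}: assign each demand point to its cheapest open site.
  #1→H2 13, #2→H1 16, #3→H2 12, #4→H4 19
  busing cost 60, fixed 17 → total 77.
Compare {H1, H2}: busing cost 73 + fixed 11 = 84.
Compare {H1, H2, H3, H4}: busing cost 60 + fixed 24 = 84.
Compare {H1, H2, H3}: busing cost 69 + fixed 18 = 87.
All other subsets cost ≥ 84. Minimum total cost: 77.

77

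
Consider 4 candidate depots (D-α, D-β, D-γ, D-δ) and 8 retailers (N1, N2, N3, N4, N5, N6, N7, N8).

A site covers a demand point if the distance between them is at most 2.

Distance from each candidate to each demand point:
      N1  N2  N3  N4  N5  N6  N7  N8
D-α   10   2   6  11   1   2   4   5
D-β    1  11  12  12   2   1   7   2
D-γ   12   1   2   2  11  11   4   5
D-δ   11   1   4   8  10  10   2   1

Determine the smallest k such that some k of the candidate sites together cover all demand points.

Coverage sets (demand points within 2 of each site):
  D-α: {N2, N5, N6}
  D-β: {N1, N5, N6, N8}
  D-γ: {N2, N3, N4}
  D-δ: {N2, N7, N8}
No 2 sites suffice: every size-2 union leaves at least one demand point uncovered.
But {D-β, D-γ, D-δ} covers everything, so the minimum is 3.

3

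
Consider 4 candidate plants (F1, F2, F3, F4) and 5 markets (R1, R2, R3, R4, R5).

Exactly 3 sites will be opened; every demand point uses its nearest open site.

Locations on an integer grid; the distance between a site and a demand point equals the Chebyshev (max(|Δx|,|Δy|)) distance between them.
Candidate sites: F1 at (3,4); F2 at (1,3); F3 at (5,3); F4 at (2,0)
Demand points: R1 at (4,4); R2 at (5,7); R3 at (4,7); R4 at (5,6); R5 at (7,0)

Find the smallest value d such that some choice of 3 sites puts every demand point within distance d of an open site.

Open {F1, F2, F3}.
  Farthest demand point is R2 at distance 3 (to F1); all others are ≤ 3.
With {F1, F3, F4} the worst case is 3.
With {F1, F2, F4} the worst case is 4.
No size-3 selection achieves below 3.

3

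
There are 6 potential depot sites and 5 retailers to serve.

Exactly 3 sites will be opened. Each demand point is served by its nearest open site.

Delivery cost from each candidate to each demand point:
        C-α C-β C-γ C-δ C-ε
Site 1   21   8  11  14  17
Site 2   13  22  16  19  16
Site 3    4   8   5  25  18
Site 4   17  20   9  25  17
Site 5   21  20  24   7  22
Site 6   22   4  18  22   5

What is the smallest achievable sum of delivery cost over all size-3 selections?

25

Open {Site 3, Site 5, Site 6}.
  C-α→Site 3 4, C-β→Site 6 4, C-γ→Site 3 5, C-δ→Site 5 7, C-ε→Site 6 5  ⇒ total 25.
Compare {Site 1, Site 3, Site 6}: total 32.
Compare {Site 2, Site 3, Site 6}: total 37.
No size-3 selection does better; minimum is 25.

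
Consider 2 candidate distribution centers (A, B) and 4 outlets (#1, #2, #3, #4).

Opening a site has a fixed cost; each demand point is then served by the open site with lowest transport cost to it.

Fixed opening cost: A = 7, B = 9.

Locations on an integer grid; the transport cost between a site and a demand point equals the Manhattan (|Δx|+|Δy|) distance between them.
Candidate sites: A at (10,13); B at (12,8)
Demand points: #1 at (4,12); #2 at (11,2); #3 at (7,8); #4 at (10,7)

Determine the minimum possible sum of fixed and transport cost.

36

Open {B}: assign each demand point to its cheapest open site.
  #1→B 12, #2→B 7, #3→B 5, #4→B 3
  transport cost 27, fixed 9 → total 36.
Compare {A, B}: transport cost 22 + fixed 16 = 38.
Compare {A}: transport cost 33 + fixed 7 = 40.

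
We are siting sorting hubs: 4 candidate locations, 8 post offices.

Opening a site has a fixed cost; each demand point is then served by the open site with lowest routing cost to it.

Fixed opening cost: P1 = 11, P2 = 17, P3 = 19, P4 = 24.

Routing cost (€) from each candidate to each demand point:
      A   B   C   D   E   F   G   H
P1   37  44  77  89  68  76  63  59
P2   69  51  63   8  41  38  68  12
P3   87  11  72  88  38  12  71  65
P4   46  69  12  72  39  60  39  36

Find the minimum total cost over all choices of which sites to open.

Open {P2, P3, P4}: assign each demand point to its cheapest open site.
  A→P4 46, B→P3 11, C→P4 12, D→P2 8, E→P3 38, F→P3 12, G→P4 39, H→P2 12
  routing cost 178, fixed 60 → total 238.
Compare {P1, P2, P3, P4}: routing cost 169 + fixed 71 = 240.
Compare {P1, P2, P4}: routing cost 229 + fixed 52 = 281.
Compare {P2, P4}: routing cost 245 + fixed 41 = 286.
All other subsets cost ≥ 240. Minimum total cost: 238.

238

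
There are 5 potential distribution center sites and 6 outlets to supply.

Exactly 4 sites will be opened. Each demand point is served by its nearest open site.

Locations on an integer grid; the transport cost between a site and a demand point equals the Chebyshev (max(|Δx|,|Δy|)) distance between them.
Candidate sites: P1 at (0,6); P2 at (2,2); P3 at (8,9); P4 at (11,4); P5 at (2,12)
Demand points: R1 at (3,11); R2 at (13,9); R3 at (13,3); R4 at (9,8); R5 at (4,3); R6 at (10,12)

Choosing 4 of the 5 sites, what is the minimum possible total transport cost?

Open {P2, P3, P4, P5}.
  R1→P5 1, R2→P3 5, R3→P4 2, R4→P3 1, R5→P2 2, R6→P3 3  ⇒ total 14.
Compare {P1, P3, P4, P5}: total 16.
Compare {P1, P2, P3, P4}: total 18.
No size-4 selection does better; minimum is 14.

14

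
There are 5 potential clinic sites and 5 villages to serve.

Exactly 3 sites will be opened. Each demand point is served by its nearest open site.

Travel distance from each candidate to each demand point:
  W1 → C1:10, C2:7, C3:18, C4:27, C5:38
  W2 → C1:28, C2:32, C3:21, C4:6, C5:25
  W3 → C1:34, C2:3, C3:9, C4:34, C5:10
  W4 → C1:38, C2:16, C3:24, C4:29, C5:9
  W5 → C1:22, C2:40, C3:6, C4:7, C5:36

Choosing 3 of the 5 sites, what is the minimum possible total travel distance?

36

Open {W1, W3, W5}.
  C1→W1 10, C2→W3 3, C3→W5 6, C4→W5 7, C5→W3 10  ⇒ total 36.
Compare {W1, W2, W3}: total 38.
Compare {W1, W4, W5}: total 39.
No size-3 selection does better; minimum is 36.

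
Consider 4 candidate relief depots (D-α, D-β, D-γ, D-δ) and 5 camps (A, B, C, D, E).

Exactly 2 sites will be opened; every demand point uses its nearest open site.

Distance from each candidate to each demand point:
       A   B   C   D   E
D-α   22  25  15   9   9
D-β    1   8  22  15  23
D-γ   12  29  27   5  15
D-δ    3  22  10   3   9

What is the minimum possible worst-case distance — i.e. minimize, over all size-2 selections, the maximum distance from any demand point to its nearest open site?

Open {D-β, D-δ}.
  Farthest demand point is C at distance 10 (to D-δ); all others are ≤ 10.
With {D-α, D-β} the worst case is 15.
With {D-α, D-δ} the worst case is 22.
No size-2 selection achieves below 10.

10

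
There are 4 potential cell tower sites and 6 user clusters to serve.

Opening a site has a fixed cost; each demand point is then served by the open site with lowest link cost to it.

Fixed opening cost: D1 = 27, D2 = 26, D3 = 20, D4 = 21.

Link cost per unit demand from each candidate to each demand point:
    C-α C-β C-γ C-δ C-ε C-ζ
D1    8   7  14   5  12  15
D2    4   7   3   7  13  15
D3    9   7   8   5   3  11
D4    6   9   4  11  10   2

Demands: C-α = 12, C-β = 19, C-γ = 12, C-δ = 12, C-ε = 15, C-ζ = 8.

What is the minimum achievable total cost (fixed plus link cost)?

405

Open {D2, D3, D4}: assign each demand point to its cheapest open site.
  C-α→D2 12×4=48, C-β→D2 19×7=133, C-γ→D2 12×3=36, C-δ→D3 12×5=60, C-ε→D3 15×3=45, C-ζ→D4 8×2=16
  link cost 338, fixed 67 → total 405.
Compare {D3, D4}: link cost 374 + fixed 41 = 415.
Compare {D1, D2, D3, D4}: link cost 338 + fixed 94 = 432.
Compare {D1, D3, D4}: link cost 374 + fixed 68 = 442.
All other subsets cost ≥ 415. Minimum total cost: 405.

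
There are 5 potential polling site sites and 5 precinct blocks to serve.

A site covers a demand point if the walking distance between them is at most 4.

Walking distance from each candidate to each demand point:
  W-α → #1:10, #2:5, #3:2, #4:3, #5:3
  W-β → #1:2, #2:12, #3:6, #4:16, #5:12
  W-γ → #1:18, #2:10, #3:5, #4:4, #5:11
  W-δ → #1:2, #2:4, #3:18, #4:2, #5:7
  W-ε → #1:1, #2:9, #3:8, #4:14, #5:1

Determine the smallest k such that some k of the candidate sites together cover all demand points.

2

Coverage sets (demand points within 4 of each site):
  W-α: {#3, #4, #5}
  W-β: {#1}
  W-γ: {#4}
  W-δ: {#1, #2, #4}
  W-ε: {#1, #5}
No single site covers all 5 demand points.
But {W-α, W-δ} covers everything, so the minimum is 2.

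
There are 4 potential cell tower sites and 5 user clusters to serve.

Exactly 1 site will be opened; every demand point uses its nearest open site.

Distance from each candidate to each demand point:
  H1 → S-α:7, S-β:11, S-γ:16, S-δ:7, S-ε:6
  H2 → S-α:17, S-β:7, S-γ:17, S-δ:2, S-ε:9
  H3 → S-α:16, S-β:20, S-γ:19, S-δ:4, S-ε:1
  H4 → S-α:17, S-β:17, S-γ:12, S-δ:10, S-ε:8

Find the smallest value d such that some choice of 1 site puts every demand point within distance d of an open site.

Open {H1}.
  Farthest demand point is S-γ at distance 16 (to H1); all others are ≤ 16.
With {H2} the worst case is 17.
With {H4} the worst case is 17.
No size-1 selection achieves below 16.

16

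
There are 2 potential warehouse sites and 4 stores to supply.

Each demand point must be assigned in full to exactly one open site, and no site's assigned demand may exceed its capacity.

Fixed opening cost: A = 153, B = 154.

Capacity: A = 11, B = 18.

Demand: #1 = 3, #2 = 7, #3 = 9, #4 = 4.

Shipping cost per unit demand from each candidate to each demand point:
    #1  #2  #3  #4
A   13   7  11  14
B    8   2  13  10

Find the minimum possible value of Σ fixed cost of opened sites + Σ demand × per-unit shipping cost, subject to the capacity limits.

Open {A, B}; cheapest assignment that respects the capacities:
  A (cap 11, load 9): #3 — cost 9×11 = 99
  B (cap 18, load 14): #1, #2, #4 — cost 3×8 + 7×2 + 4×10 = 78
  Shipping 177, fixed 307 → total 484.
  Any other capacity-feasible assignment to {A, B} ships for at least 177.
Total demand is 23 and no other set of sites has combined capacity ≥ 23, so {A, B} is the only feasible choice of open sites. Minimum: 484.

484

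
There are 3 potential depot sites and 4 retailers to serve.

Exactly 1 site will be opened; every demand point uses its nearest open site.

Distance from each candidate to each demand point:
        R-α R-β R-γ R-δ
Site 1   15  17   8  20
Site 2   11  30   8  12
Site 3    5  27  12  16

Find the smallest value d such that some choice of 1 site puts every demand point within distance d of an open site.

Open {Site 1}.
  Farthest demand point is R-δ at distance 20 (to Site 1); all others are ≤ 20.
With {Site 3} the worst case is 27.
With {Site 2} the worst case is 30.
No size-1 selection achieves below 20.

20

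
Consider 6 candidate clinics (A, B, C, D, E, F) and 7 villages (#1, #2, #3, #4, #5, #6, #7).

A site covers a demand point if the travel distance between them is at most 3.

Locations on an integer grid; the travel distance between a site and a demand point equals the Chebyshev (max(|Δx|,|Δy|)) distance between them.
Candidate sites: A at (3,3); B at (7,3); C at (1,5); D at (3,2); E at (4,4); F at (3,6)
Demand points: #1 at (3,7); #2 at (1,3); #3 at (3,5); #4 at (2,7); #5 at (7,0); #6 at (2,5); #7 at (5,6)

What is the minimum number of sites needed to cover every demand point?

Coverage sets (demand points within 3 of each site):
  A: {#2, #3, #6, #7}
  B: {#5, #7}
  C: {#1, #2, #3, #4, #6}
  D: {#2, #3, #6}
  E: {#1, #2, #3, #4, #6, #7}
  F: {#1, #2, #3, #4, #6, #7}
No single site covers all 7 demand points.
But {B, C} covers everything, so the minimum is 2.

2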